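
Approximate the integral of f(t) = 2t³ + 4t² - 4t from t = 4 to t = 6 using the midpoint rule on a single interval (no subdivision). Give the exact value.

M = (b−a)·f(5) = 2·(330) = 660.

660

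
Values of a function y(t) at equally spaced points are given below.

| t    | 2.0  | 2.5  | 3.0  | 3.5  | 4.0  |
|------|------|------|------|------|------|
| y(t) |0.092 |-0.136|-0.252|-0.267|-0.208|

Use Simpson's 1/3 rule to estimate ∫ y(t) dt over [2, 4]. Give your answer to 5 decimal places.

-0.37200

h = 0.5, n = 4.
(h/3)·[y₀ + 4y₁ + 2y₂ + 4y₃ + y₄] = 0.166667·(-2.232) = -0.37200.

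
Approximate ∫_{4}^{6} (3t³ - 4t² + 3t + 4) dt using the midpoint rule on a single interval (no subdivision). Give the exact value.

M = (b−a)·f(5) = 2·(294) = 588.

588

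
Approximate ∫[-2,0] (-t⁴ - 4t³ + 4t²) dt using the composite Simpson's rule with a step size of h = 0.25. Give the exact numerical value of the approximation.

h = (0 − (-2))/8 = 0.25.
Nodes t₀,…,t₈ = -2, -1.75, -1.5, -1.25, -1, -0.75, -0.5, -0.25, 0.
f(t) = -t⁴ - 4t³ + 4t²: f₀=32, f₁=24.30859375, f₂=17.4375, f₃=11.62109375, f₄=7, f₅=3.62109375, f₆=1.4375, f₇=0.30859375, f₈=0.
(h/3)·[f₀ + 4f₁ + 2f₂ + 4f₃ + 2f₄ + 4f₅ + 2f₆ + 4f₇ + f₈] = 0.083333·(243.1875) = 20.265625.

20.265625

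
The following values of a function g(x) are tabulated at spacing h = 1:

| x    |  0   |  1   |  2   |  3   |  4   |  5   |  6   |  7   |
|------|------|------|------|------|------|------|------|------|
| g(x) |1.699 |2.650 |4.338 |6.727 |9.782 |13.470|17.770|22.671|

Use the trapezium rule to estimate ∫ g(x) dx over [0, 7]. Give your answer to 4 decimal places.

66.9220

h = 1, n = 7.
(h/2)·[y₀ + 2y₁ + 2y₂ + 2y₃ + 2y₄ + 2y₅ + 2y₆ + y₇] = 0.5·(133.844) = 66.9220.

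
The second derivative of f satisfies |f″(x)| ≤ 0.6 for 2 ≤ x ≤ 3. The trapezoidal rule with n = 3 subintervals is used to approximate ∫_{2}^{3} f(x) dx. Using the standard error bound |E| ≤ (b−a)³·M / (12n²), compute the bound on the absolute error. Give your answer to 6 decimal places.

0.005556

|E| ≤ (1)³·0.6 / (12·3²) = 0.6/108 = 0.005556.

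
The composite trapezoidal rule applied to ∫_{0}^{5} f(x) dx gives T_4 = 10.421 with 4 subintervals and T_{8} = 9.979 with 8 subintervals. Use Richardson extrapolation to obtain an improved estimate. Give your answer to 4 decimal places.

9.8317

R = (4·T_{8} − T_4) / 3 = (4·9.979 − 10.421)/3 = (29.495)/3 = 9.8317.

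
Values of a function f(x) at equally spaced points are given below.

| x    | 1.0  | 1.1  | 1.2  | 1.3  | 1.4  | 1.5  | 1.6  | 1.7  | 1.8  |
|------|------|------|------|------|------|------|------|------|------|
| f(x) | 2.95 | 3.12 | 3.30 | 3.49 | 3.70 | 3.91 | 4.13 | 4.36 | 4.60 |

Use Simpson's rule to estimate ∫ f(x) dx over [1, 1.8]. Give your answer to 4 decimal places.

2.9777

h = 0.1, n = 8.
(h/3)·[y₀ + 4y₁ + 2y₂ + 4y₃ + 2y₄ + 4y₅ + 2y₆ + 4y₇ + y₈] = 0.033333·(89.33) = 2.9777.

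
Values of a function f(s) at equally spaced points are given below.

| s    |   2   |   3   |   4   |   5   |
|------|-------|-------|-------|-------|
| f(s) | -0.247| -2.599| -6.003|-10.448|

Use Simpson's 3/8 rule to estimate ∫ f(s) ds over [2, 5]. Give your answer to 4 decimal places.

-13.6879

h = 1, n = 3.
(3h/8)·[y₀ + 3y₁ + 3y₂ + y₃] = 0.375·(-36.501) = -13.6879.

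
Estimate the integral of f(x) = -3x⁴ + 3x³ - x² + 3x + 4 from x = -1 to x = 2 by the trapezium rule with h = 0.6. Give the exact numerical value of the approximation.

2.37888

h = (2 − (-1))/5 = 0.6.
Nodes x₀,…,x₅ = -1, -0.4, 0.2, 0.8, 1.4, 2.
f(x) = -3x⁴ + 3x³ - x² + 3x + 4: f₀=-6, f₁=2.3712, f₂=4.5792, f₃=6.0672, f₄=2.9472, f₅=-18.
(h/2)·[f₀ + 2f₁ + 2f₂ + 2f₃ + 2f₄ + f₅] = 0.3·(7.9296) = 2.37888.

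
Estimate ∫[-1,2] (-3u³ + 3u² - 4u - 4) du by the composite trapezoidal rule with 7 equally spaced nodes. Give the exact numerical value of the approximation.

h = (2 − (-1))/6 = 0.5.
Nodes u₀,…,u₆ = -1, -0.5, 0, 0.5, 1, 1.5, 2.
f(u) = -3u³ + 3u² - 4u - 4: f₀=6, f₁=-0.875, f₂=-4, f₃=-5.625, f₄=-8, f₅=-13.375, f₆=-24.
(h/2)·[f₀ + 2f₁ + 2f₂ + 2f₃ + 2f₄ + 2f₅ + f₆] = 0.25·(-81.75) = -20.4375.

-20.4375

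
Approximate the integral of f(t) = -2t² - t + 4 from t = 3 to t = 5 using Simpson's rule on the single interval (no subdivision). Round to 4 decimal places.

S = (b−a)/6 · [f(3) + 4f(4) + f(5)] = 0.333333·[(-17) + 4·(-32) + (-51)] = -65.3333.

-65.3333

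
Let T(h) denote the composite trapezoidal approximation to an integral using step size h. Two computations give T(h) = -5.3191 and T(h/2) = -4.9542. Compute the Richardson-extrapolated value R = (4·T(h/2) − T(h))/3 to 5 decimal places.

R = (4·T(h/2) − T(h)) / 3 = (4·(-4.9542) − (-5.3191))/3 = (-14.4977)/3 = -4.83257.

-4.83257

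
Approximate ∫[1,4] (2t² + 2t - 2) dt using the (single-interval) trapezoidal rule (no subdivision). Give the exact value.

T = (b−a)/2 · [f(1) + f(4)] = 1.5·[2 + 38] = 60.

60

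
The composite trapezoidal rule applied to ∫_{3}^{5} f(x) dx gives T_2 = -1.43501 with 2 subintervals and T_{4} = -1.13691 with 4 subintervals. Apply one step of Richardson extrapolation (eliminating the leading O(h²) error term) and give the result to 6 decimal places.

R = (4·T_{4} − T_2) / 3 = (4·(-1.13691) − (-1.43501))/3 = (-3.11263)/3 = -1.037543.

-1.037543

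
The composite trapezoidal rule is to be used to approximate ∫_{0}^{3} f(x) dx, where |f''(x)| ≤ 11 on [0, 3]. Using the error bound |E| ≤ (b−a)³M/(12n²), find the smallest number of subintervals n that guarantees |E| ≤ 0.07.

19

Need 297/(12n²) ≤ 0.07.
n² ≥ 297/(12·0.07) = 353.571 ⇒ n ≥ 18.8035, so the smallest n is 19.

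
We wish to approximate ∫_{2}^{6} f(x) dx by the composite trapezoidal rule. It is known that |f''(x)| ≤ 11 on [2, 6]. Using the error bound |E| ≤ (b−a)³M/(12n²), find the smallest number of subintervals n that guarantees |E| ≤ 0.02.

Need 704/(12n²) ≤ 0.02.
n² ≥ 704/(12·0.02) = 2933.33 ⇒ n ≥ 54.1603, so the smallest n is 55.

55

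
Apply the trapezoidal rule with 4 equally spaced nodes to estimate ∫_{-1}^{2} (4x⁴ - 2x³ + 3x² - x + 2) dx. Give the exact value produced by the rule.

h = (2 − (-1))/3 = 1.
Nodes x₀,…,x₃ = -1, 0, 1, 2.
f(x) = 4x⁴ - 2x³ + 3x² - x + 2: f₀=12, f₁=2, f₂=6, f₃=60.
(h/2)·[f₀ + 2f₁ + 2f₂ + f₃] = 0.5·(88) = 44.

44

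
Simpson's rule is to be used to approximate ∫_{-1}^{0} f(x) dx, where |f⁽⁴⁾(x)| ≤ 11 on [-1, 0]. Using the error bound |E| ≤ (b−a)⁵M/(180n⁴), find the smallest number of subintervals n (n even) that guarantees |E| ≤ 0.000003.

Need 11/(180n⁴) ≤ 0.000003.
n⁴ ≥ 11/(180·0.000003) = 20370.4 ⇒ n ≥ 11.9467, so the smallest even n is 12. (n must be even for Simpson's rule.)

12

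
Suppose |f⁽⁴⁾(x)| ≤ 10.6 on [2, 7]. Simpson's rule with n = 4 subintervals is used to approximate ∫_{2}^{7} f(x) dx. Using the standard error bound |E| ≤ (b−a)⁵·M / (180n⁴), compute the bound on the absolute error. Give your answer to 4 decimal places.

|E| ≤ (5)⁵·10.6 / (180·4⁴) = 33125/46080 = 0.7189.

0.7189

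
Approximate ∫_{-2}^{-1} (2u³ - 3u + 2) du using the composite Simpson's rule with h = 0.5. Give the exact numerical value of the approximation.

-1

h = (-1 − (-2))/2 = 0.5.
Nodes u₀,…,u₂ = -2, -1.5, -1.
f(u) = 2u³ - 3u + 2: f₀=-8, f₁=-0.25, f₂=3.
(h/3)·[f₀ + 4f₁ + f₂] = 0.166667·(-6) = -1.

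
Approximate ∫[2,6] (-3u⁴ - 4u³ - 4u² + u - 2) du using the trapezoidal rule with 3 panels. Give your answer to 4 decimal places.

-6625.8765

h = (6 − 2)/3 = 1.333333.
Nodes u₀,…,u₃ = 2, 3.333333, 4.666667, 6.
f(u) = -3u⁴ - 4u³ - 4u² + u - 2: f₀=-96, f₁=-561.629630, f₂=-1913.777778, f₃=-4892.
(h/2)·[f₀ + 2f₁ + 2f₂ + f₃] = 0.666667·(-9938.814815) = -6625.8765.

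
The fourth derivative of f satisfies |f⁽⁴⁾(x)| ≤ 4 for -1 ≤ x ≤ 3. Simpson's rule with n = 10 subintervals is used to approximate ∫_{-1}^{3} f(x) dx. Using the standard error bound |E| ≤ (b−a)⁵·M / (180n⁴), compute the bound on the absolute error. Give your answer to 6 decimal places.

0.002276

|E| ≤ (4)⁵·4 / (180·10⁴) = 4096/1800000 = 0.002276.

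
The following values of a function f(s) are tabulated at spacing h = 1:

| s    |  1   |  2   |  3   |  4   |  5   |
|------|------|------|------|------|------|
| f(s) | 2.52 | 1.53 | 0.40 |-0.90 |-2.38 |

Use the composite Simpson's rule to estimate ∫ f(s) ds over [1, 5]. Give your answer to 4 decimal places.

1.1533

h = 1, n = 4.
(h/3)·[y₀ + 4y₁ + 2y₂ + 4y₃ + y₄] = 0.333333·(3.46) = 1.1533.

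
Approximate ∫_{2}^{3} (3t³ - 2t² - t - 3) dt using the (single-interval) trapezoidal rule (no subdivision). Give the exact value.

34

T = (b−a)/2 · [f(2) + f(3)] = 0.5·[11 + 57] = 34.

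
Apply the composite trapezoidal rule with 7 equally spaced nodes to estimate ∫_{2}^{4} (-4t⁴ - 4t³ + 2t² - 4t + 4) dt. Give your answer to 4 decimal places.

-1021.8189

h = (4 − 2)/6 = 0.333333.
Nodes t₀,…,t₆ = 2, 2.333333, 2.666667, 3, 3.333333, 3.666667, 4.
f(t) = -4t⁴ - 4t³ + 2t² - 4t + 4: f₀=-92, f₁=-163.827160, f₂=-270.567901, f₃=-422, f₄=-629.086420, f₅=-903.975309, f₆=-1260.
(h/2)·[f₀ + 2f₁ + 2f₂ + 2f₃ + 2f₄ + 2f₅ + f₆] = 0.166667·(-6130.913580) = -1021.8189.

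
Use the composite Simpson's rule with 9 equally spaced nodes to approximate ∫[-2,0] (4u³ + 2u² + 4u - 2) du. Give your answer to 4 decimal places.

h = (0 − (-2))/8 = 0.25.
Nodes u₀,…,u₈ = -2, -1.75, -1.5, -1.25, -1, -0.75, -0.5, -0.25, 0.
f(u) = 4u³ + 2u² + 4u - 2: f₀=-34, f₁=-24.3125, f₂=-17, f₃=-11.6875, f₄=-8, f₅=-5.5625, f₆=-4, f₇=-2.9375, f₈=-2.
(h/3)·[f₀ + 4f₁ + 2f₂ + 4f₃ + 2f₄ + 4f₅ + 2f₆ + 4f₇ + f₈] = 0.083333·(-272) = -22.6667.

-22.6667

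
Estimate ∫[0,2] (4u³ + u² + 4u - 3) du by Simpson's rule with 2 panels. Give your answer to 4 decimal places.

h = (2 − 0)/2 = 1.
Nodes u₀,…,u₂ = 0, 1, 2.
f(u) = 4u³ + u² + 4u - 3: f₀=-3, f₁=6, f₂=41.
(h/3)·[f₀ + 4f₁ + f₂] = 0.333333·(62) = 20.6667.

20.6667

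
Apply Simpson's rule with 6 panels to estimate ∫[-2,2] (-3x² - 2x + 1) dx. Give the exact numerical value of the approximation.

-12

h = (2 − (-2))/6 = 0.666667.
Nodes x₀,…,x₆ = -2, -1.333333, -0.666667, 0, 0.666667, 1.333333, 2.
f(x) = -3x² - 2x + 1: f₀=-7, f₁=-1.666667, f₂=1, f₃=1, f₄=-1.666667, f₅=-7, f₆=-15.
(h/3)·[f₀ + 4f₁ + 2f₂ + 4f₃ + 2f₄ + 4f₅ + f₆] = 0.222222·(-54) = -12.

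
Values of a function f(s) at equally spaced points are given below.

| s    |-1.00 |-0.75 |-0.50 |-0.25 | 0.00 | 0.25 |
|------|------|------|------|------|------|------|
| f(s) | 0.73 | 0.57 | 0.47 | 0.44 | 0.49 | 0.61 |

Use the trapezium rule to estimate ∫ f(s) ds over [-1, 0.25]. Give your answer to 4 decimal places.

h = 0.25, n = 5.
(h/2)·[y₀ + 2y₁ + 2y₂ + 2y₃ + 2y₄ + y₅] = 0.125·(5.28) = 0.6600.

0.6600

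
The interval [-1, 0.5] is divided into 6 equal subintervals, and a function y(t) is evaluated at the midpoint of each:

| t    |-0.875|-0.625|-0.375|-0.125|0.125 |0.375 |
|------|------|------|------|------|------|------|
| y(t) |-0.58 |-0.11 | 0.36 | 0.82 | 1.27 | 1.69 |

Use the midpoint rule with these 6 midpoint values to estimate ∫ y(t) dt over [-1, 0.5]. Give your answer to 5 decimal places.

h = 0.25, n = 6.
h·[y(m₁) + y(m₂) + y(m₃) + y(m₄) + y(m₅) + y(m₆)] = 0.25·(3.45) = 0.86250.

0.86250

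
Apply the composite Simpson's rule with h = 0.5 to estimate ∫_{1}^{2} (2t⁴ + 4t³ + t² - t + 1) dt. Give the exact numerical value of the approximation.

29.25

h = (2 − 1)/2 = 0.5.
Nodes t₀,…,t₂ = 1, 1.5, 2.
f(t) = 2t⁴ + 4t³ + t² - t + 1: f₀=7, f₁=25.375, f₂=67.
(h/3)·[f₀ + 4f₁ + f₂] = 0.166667·(175.5) = 29.25.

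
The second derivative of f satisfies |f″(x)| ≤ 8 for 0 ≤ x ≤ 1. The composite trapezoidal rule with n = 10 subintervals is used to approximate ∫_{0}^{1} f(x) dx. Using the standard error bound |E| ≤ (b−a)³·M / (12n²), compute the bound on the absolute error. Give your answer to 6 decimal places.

|E| ≤ (1)³·8 / (12·10²) = 8/1200 = 0.006667.

0.006667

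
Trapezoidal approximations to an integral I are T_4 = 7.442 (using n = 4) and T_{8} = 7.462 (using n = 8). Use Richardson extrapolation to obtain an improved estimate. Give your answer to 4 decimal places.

7.4687

R = (4·T_{8} − T_4) / 3 = (4·7.462 − 7.442)/3 = (22.406)/3 = 7.4687.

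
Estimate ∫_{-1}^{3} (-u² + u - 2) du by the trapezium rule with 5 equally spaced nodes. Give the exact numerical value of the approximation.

-14

h = (3 − (-1))/4 = 1.
Nodes u₀,…,u₄ = -1, 0, 1, 2, 3.
f(u) = -u² + u - 2: f₀=-4, f₁=-2, f₂=-2, f₃=-4, f₄=-8.
(h/2)·[f₀ + 2f₁ + 2f₂ + 2f₃ + f₄] = 0.5·(-28) = -14.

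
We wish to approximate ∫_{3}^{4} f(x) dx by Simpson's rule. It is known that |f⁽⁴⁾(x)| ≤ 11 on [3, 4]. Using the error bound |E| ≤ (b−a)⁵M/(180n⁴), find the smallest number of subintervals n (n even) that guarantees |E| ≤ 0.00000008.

Need 11/(180n⁴) ≤ 0.00000008.
n⁴ ≥ 11/(180·0.00000008) = 763889 ⇒ n ≥ 29.5636, so the smallest even n is 30. (n must be even for Simpson's rule.)

30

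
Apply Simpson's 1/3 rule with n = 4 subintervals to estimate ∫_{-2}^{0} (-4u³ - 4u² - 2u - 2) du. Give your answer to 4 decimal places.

5.3333

h = (0 − (-2))/4 = 0.5.
Nodes u₀,…,u₄ = -2, -1.5, -1, -0.5, 0.
f(u) = -4u³ - 4u² - 2u - 2: f₀=18, f₁=5.5, f₂=0, f₃=-1.5, f₄=-2.
(h/3)·[f₀ + 4f₁ + 2f₂ + 4f₃ + f₄] = 0.166667·(32) = 5.3333.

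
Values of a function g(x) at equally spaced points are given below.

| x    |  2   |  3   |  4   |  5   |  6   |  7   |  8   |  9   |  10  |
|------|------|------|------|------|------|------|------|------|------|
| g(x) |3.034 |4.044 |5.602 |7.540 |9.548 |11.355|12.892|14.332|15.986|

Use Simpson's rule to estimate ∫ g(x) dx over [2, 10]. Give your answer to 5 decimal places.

h = 1, n = 8.
(h/3)·[y₀ + 4y₁ + 2y₂ + 4y₃ + 2y₄ + 4y₅ + 2y₆ + 4y₇ + y₈] = 0.333333·(224.188) = 74.72933.

74.72933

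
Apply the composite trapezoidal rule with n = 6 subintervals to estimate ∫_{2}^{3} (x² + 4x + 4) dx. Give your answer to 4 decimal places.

20.3380

h = (3 − 2)/6 = 0.166667.
Nodes x₀,…,x₆ = 2, 2.166667, 2.333333, 2.5, 2.666667, 2.833333, 3.
f(x) = x² + 4x + 4: f₀=16, f₁=17.361111, f₂=18.777778, f₃=20.25, f₄=21.777778, f₅=23.361111, f₆=25.
(h/2)·[f₀ + 2f₁ + 2f₂ + 2f₃ + 2f₄ + 2f₅ + f₆] = 0.083333·(244.055556) = 20.3380.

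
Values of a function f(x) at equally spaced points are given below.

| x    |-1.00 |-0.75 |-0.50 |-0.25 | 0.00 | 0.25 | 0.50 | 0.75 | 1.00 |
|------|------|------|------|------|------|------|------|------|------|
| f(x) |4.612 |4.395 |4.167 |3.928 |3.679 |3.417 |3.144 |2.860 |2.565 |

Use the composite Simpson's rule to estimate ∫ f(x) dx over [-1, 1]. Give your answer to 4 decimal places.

7.2964

h = 0.25, n = 8.
(h/3)·[y₀ + 4y₁ + 2y₂ + 4y₃ + 2y₄ + 4y₅ + 2y₆ + 4y₇ + y₈] = 0.083333·(87.557) = 7.2964.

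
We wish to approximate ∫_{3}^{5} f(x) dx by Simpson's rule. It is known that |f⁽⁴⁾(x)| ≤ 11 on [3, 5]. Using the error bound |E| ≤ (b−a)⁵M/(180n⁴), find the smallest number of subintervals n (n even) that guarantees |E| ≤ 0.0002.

10

Need 352/(180n⁴) ≤ 0.0002.
n⁴ ≥ 352/(180·0.0002) = 9777.78 ⇒ n ≥ 9.9440, so the smallest even n is 10. (n must be even for Simpson's rule.)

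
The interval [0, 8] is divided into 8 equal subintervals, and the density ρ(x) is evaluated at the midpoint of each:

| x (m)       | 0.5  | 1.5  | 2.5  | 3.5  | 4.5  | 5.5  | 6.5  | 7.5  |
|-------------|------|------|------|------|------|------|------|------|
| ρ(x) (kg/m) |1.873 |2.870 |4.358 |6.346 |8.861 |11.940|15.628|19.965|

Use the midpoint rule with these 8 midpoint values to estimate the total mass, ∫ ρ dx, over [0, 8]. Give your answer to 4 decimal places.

71.8410

h = 1, n = 8.
h·[y(m₁) + y(m₂) + y(m₃) + y(m₄) + y(m₅) + y(m₆) + y(m₇) + y(m₈)] = 1·(71.841) = 71.8410.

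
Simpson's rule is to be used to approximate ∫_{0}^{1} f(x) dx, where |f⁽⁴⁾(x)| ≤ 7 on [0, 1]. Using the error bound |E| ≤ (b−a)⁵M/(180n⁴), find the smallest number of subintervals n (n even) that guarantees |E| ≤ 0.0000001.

Need 7/(180n⁴) ≤ 0.0000001.
n⁴ ≥ 7/(180·0.0000001) = 388889 ⇒ n ≥ 24.9722, so the smallest even n is 26. (n must be even for Simpson's rule.)

26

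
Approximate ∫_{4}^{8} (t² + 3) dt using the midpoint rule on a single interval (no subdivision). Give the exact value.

156

M = (b−a)·f(6) = 4·(39) = 156.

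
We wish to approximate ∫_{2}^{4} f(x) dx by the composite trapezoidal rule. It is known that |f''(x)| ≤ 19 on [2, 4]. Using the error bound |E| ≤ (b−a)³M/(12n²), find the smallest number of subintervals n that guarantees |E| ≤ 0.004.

Need 152/(12n²) ≤ 0.004.
n² ≥ 152/(12·0.004) = 3166.67 ⇒ n ≥ 56.2731, so the smallest n is 57.

57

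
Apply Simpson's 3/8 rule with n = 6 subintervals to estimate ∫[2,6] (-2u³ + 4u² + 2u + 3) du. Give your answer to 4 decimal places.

-318.6667

h = (6 − 2)/6 = 0.666667.
Nodes u₀,…,u₆ = 2, 2.666667, 3.333333, 4, 4.666667, 5.333333, 6.
f(u) = -2u³ + 4u² + 2u + 3: f₀=7, f₁=-1.148148, f₂=-19.962963, f₃=-53, f₄=-103.814815, f₅=-175.962963, f₆=-273.
(3h/8)·[f₀ + 3f₁ + 3f₂ + 2f₃ + 3f₄ + 3f₅ + f₆] = 0.25·(-1274.666667) = -318.6667.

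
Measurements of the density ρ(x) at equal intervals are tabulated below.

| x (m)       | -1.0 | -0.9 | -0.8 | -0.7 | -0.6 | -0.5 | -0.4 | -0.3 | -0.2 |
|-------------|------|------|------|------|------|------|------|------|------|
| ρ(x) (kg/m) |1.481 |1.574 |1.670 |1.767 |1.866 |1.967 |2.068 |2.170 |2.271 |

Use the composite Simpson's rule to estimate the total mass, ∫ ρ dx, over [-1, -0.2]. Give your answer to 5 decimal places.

h = 0.1, n = 8.
(h/3)·[y₀ + 4y₁ + 2y₂ + 4y₃ + 2y₄ + 4y₅ + 2y₆ + 4y₇ + y₈] = 0.033333·(44.872) = 1.49573.

1.49573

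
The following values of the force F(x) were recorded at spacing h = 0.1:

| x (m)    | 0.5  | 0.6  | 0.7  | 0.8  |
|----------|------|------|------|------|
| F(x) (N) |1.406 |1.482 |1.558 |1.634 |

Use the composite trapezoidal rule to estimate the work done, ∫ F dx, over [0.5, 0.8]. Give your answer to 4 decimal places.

0.4560

h = 0.1, n = 3.
(h/2)·[y₀ + 2y₁ + 2y₂ + y₃] = 0.05·(9.120) = 0.4560.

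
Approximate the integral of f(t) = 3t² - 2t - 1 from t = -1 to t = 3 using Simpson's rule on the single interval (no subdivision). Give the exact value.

16

S = (b−a)/6 · [f(-1) + 4f(1) + f(3)] = 0.666667·[4 + 4·0 + 20] = 16.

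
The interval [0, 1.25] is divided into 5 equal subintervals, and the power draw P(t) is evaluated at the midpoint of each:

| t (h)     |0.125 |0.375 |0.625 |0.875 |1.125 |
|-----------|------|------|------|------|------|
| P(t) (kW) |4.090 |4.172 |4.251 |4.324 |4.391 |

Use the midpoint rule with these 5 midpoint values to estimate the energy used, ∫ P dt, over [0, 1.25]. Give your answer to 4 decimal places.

5.3070

h = 0.25, n = 5.
h·[y(m₁) + y(m₂) + y(m₃) + y(m₄) + y(m₅)] = 0.25·(21.228) = 5.3070.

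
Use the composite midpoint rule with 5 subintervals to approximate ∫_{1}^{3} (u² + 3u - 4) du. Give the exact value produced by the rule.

h = (3 − 1)/5 = 0.4.
Midpoints m₁,…,m₅ = 1.2, 1.6, 2, 2.4, 2.8.
f(m₁)=1.04, f(m₂)=3.36, f(m₃)=6, f(m₄)=8.96, f(m₅)=12.24.
h·[f(m₁) + f(m₂) + f(m₃) + f(m₄) + f(m₅)] = 0.4·(31.6) = 12.64.

12.64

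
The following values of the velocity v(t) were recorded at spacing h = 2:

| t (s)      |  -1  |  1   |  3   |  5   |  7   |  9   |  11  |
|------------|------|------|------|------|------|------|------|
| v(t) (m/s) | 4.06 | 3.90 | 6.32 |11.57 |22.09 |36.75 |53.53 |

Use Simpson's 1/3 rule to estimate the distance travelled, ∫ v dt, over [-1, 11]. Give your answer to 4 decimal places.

215.5267

h = 2, n = 6.
(h/3)·[y₀ + 4y₁ + 2y₂ + 4y₃ + 2y₄ + 4y₅ + y₆] = 0.666667·(323.29) = 215.5267.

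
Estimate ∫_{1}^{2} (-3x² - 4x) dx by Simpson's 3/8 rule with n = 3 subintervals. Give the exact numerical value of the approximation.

h = (2 − 1)/3 = 0.333333.
Nodes x₀,…,x₃ = 1, 1.333333, 1.666667, 2.
f(x) = -3x² - 4x: f₀=-7, f₁=-10.666667, f₂=-15, f₃=-20.
(3h/8)·[f₀ + 3f₁ + 3f₂ + f₃] = 0.125·(-104) = -13.

-13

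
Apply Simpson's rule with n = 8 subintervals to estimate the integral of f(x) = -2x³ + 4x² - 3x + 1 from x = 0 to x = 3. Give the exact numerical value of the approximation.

h = (3 − 0)/8 = 0.375.
Nodes x₀,…,x₈ = 0, 0.375, 0.75, 1.125, 1.5, 1.875, 2.25, 2.625, 3.
f(x) = -2x³ + 4x² - 3x + 1: f₀=1, f₁=0.33203125, f₂=0.15625, f₃=-0.16015625, f₄=-1.25, f₅=-3.74609375, f₆=-8.28125, f₇=-15.48828125, f₈=-26.
(h/3)·[f₀ + 4f₁ + 2f₂ + 4f₃ + 2f₄ + 4f₅ + 2f₆ + 4f₇ + f₈] = 0.125·(-120) = -15.

-15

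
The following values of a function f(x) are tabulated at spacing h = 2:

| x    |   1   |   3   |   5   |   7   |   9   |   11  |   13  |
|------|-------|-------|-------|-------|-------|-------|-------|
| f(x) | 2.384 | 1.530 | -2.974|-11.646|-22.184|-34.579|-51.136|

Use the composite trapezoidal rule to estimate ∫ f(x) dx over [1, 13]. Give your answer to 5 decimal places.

h = 2, n = 6.
(h/2)·[y₀ + 2y₁ + 2y₂ + 2y₃ + 2y₄ + 2y₅ + y₆] = 1·(-188.458) = -188.45800.

-188.45800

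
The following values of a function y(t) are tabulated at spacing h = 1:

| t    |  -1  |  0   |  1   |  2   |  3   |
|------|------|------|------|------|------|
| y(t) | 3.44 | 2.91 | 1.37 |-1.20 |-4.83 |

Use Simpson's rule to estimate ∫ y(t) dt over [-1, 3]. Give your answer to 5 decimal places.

2.73000

h = 1, n = 4.
(h/3)·[y₀ + 4y₁ + 2y₂ + 4y₃ + y₄] = 0.333333·(8.19) = 2.73000.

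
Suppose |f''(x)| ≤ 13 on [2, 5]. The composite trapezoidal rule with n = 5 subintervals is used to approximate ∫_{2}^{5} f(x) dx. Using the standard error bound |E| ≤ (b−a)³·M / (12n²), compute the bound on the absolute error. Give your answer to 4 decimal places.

1.1700

|E| ≤ (3)³·13 / (12·5²) = 351/300 = 1.1700.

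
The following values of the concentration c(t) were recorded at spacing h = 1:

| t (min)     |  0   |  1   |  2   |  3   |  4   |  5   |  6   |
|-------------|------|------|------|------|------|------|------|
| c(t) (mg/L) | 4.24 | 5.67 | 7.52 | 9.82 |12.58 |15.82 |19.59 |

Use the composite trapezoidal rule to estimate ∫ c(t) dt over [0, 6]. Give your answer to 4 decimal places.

h = 1, n = 6.
(h/2)·[y₀ + 2y₁ + 2y₂ + 2y₃ + 2y₄ + 2y₅ + y₆] = 0.5·(126.65) = 63.3250.

63.3250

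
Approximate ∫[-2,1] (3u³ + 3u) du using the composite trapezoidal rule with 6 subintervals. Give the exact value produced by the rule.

h = (1 − (-2))/6 = 0.5.
Nodes u₀,…,u₆ = -2, -1.5, -1, -0.5, 0, 0.5, 1.
f(u) = 3u³ + 3u: f₀=-30, f₁=-14.625, f₂=-6, f₃=-1.875, f₄=0, f₅=1.875, f₆=6.
(h/2)·[f₀ + 2f₁ + 2f₂ + 2f₃ + 2f₄ + 2f₅ + f₆] = 0.25·(-65.25) = -16.3125.

-16.3125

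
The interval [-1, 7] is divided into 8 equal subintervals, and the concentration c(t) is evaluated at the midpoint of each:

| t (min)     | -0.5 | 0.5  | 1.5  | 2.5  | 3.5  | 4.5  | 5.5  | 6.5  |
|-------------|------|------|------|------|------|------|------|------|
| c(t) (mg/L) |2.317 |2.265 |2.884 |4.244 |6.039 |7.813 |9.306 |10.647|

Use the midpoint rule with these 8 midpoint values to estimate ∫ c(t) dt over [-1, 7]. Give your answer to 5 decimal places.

45.51500

h = 1, n = 8.
h·[y(m₁) + y(m₂) + y(m₃) + y(m₄) + y(m₅) + y(m₆) + y(m₇) + y(m₈)] = 1·(45.515) = 45.51500.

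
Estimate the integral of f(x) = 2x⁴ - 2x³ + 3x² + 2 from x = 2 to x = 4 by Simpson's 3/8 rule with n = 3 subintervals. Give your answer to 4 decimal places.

h = (4 − 2)/3 = 0.666667.
Nodes x₀,…,x₃ = 2, 2.666667, 3.333333, 4.
f(x) = 2x⁴ - 2x³ + 3x² + 2: f₀=30, f₁=86.543210, f₂=208.172840, f₃=434.
(3h/8)·[f₀ + 3f₁ + 3f₂ + f₃] = 0.25·(1348.148148) = 337.0370.

337.0370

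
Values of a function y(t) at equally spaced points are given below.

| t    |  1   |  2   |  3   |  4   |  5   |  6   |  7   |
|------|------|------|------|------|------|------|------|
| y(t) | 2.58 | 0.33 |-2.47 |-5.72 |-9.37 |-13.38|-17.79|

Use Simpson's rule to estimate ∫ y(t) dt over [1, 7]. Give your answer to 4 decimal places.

-37.9900

h = 1, n = 6.
(h/3)·[y₀ + 4y₁ + 2y₂ + 4y₃ + 2y₄ + 4y₅ + y₆] = 0.333333·(-113.97) = -37.9900.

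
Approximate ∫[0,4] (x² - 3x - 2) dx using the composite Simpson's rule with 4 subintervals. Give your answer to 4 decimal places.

h = (4 − 0)/4 = 1.
Nodes x₀,…,x₄ = 0, 1, 2, 3, 4.
f(x) = x² - 3x - 2: f₀=-2, f₁=-4, f₂=-4, f₃=-2, f₄=2.
(h/3)·[f₀ + 4f₁ + 2f₂ + 4f₃ + f₄] = 0.333333·(-32) = -10.6667.

-10.6667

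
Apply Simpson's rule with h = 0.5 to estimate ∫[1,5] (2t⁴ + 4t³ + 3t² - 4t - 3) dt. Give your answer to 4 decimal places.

h = (5 − 1)/8 = 0.5.
Nodes t₀,…,t₈ = 1, 1.5, 2, 2.5, 3, 3.5, 4, 4.5, 5.
f(t) = 2t⁴ + 4t³ + 3t² - 4t - 3: f₀=2, f₁=21.375, f₂=65, f₃=146.375, f₄=282, f₅=491.375, f₆=797, f₇=1224.375, f₈=1802.
(h/3)·[f₀ + 4f₁ + 2f₂ + 4f₃ + 2f₄ + 4f₅ + 2f₆ + 4f₇ + f₈] = 0.166667·(11626) = 1937.6667.

1937.6667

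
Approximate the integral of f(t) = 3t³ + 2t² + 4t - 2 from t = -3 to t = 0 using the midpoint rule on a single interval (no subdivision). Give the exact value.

M = (b−a)·f(-1.5) = 3·(-13.625) = -40.875.

-40.875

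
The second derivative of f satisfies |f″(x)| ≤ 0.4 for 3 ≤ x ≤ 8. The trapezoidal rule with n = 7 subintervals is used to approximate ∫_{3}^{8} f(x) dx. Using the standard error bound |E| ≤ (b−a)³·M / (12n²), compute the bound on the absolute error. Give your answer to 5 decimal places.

0.08503

|E| ≤ (5)³·0.4 / (12·7²) = 50/588 = 0.08503.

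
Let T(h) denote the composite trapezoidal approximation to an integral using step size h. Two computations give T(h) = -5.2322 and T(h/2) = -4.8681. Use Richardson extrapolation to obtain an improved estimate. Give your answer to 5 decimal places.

-4.74673

R = (4·T(h/2) − T(h)) / 3 = (4·(-4.8681) − (-5.2322))/3 = (-14.2402)/3 = -4.74673.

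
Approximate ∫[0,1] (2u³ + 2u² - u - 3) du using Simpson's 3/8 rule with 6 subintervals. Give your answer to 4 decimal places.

h = (1 − 0)/6 = 0.166667.
Nodes u₀,…,u₆ = 0, 0.166667, 0.333333, 0.5, 0.666667, 0.833333, 1.
f(u) = 2u³ + 2u² - u - 3: f₀=-3, f₁=-3.101852, f₂=-3.037037, f₃=-2.75, f₄=-2.185185, f₅=-1.287037, f₆=0.
(3h/8)·[f₀ + 3f₁ + 3f₂ + 2f₃ + 3f₄ + 3f₅ + f₆] = 0.0625·(-37.333333) = -2.3333.

-2.3333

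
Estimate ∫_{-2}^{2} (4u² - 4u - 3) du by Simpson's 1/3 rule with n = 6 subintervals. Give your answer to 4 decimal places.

h = (2 − (-2))/6 = 0.666667.
Nodes u₀,…,u₆ = -2, -1.333333, -0.666667, 0, 0.666667, 1.333333, 2.
f(u) = 4u² - 4u - 3: f₀=21, f₁=9.444444, f₂=1.444444, f₃=-3, f₄=-3.888889, f₅=-1.222222, f₆=5.
(h/3)·[f₀ + 4f₁ + 2f₂ + 4f₃ + 2f₄ + 4f₅ + f₆] = 0.222222·(42) = 9.3333.

9.3333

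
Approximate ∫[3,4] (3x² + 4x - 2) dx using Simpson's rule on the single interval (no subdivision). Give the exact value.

S = (b−a)/6 · [f(3) + 4f(3.5) + f(4)] = 0.166667·[37 + 4·48.75 + 62] = 49.

49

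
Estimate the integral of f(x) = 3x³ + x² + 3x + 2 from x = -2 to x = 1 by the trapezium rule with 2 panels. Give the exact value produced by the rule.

-10.6875

h = (1 − (-2))/2 = 1.5.
Nodes x₀,…,x₂ = -2, -0.5, 1.
f(x) = 3x³ + x² + 3x + 2: f₀=-24, f₁=0.375, f₂=9.
(h/2)·[f₀ + 2f₁ + f₂] = 0.75·(-14.25) = -10.6875.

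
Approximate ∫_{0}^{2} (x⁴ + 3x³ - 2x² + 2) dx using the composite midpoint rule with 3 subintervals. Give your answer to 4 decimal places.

15.9671

h = (2 − 0)/3 = 0.666667.
Midpoints m₁,…,m₃ = 0.333333, 1, 1.666667.
f(m₁)=1.901235, f(m₂)=4, f(m₃)=18.049383.
h·[f(m₁) + f(m₂) + f(m₃)] = 0.666667·(23.950617) = 15.9671.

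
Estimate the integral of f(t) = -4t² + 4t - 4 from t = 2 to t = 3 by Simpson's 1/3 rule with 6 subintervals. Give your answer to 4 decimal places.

-19.3333

h = (3 − 2)/6 = 0.166667.
Nodes t₀,…,t₆ = 2, 2.166667, 2.333333, 2.5, 2.666667, 2.833333, 3.
f(t) = -4t² + 4t - 4: f₀=-12, f₁=-14.111111, f₂=-16.444444, f₃=-19, f₄=-21.777778, f₅=-24.777778, f₆=-28.
(h/3)·[f₀ + 4f₁ + 2f₂ + 4f₃ + 2f₄ + 4f₅ + f₆] = 0.055556·(-348) = -19.3333.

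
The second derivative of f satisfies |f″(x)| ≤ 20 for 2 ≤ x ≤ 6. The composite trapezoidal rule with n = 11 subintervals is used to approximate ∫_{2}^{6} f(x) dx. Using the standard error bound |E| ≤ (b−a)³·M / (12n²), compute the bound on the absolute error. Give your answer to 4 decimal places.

0.8815

|E| ≤ (4)³·20 / (12·11²) = 1280/1452 = 0.8815.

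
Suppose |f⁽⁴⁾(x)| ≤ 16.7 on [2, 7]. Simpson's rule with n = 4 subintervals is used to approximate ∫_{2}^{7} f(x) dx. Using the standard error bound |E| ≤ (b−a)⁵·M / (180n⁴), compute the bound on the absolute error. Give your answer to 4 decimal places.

|E| ≤ (5)⁵·16.7 / (180·4⁴) = 52187.5/46080 = 1.1325.

1.1325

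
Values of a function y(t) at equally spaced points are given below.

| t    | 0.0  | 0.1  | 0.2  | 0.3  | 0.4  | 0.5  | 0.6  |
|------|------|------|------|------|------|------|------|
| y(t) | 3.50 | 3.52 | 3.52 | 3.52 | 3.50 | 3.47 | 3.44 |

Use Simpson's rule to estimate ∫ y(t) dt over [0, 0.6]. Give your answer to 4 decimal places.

h = 0.1, n = 6.
(h/3)·[y₀ + 4y₁ + 2y₂ + 4y₃ + 2y₄ + 4y₅ + y₆] = 0.033333·(63.02) = 2.1007.

2.1007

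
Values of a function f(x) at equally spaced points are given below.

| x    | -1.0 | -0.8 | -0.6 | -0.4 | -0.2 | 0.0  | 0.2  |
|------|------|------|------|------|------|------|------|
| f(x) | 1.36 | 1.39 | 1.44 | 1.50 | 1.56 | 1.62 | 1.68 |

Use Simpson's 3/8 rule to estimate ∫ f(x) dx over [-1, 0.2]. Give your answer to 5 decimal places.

h = 0.2, n = 6.
(3h/8)·[y₀ + 3y₁ + 3y₂ + 2y₃ + 3y₄ + 3y₅ + y₆] = 0.075·(24.07) = 1.80525.

1.80525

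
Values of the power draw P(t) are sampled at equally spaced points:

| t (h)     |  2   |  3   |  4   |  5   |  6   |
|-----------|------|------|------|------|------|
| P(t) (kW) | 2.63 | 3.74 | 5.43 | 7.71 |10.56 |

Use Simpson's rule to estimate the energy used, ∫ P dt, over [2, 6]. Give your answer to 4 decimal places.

h = 1, n = 4.
(h/3)·[y₀ + 4y₁ + 2y₂ + 4y₃ + y₄] = 0.333333·(69.85) = 23.2833.

23.2833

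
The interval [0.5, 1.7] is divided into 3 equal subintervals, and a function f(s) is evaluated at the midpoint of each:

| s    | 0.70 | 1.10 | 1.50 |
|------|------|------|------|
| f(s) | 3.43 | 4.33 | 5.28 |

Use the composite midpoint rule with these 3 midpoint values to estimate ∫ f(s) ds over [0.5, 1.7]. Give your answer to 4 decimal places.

h = 0.4, n = 3.
h·[y(m₁) + y(m₂) + y(m₃)] = 0.4·(13.04) = 5.2160.

5.2160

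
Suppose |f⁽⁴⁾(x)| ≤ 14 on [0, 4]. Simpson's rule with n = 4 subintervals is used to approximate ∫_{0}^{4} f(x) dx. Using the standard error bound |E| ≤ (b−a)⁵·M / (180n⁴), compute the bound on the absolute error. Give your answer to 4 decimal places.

|E| ≤ (4)⁵·14 / (180·4⁴) = 14336/46080 = 0.3111.

0.3111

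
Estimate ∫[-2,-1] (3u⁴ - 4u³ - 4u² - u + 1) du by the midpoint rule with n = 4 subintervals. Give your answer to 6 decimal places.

h = (-1 − (-2))/4 = 0.25.
Midpoints m₁,…,m₄ = -1.875, -1.625, -1.375, -1.125.
f(m₁)=52.258544921875, f(m₂)=30.145263671875, f(m₃)=15.934326171875, f(m₄)=7.563232421875.
h·[f(m₁) + f(m₂) + f(m₃) + f(m₄)] = 0.25·(105.9013671875) = 26.475342.

26.475342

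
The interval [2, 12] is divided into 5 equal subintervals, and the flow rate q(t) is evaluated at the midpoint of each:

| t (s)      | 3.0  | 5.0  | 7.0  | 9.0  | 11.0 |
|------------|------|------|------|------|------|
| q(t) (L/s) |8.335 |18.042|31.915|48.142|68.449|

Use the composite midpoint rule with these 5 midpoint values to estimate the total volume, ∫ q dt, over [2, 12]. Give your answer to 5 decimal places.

h = 2, n = 5.
h·[y(m₁) + y(m₂) + y(m₃) + y(m₄) + y(m₅)] = 2·(174.883) = 349.76600.

349.76600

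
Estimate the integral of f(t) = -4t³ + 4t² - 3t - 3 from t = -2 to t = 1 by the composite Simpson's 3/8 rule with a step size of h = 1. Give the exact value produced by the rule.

h = (1 − (-2))/3 = 1.
Nodes t₀,…,t₃ = -2, -1, 0, 1.
f(t) = -4t³ + 4t² - 3t - 3: f₀=51, f₁=8, f₂=-3, f₃=-6.
(3h/8)·[f₀ + 3f₁ + 3f₂ + f₃] = 0.375·(60) = 22.5.

22.5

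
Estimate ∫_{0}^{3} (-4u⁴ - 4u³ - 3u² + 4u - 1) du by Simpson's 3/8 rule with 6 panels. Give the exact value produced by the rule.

-287.625

h = (3 − 0)/6 = 0.5.
Nodes u₀,…,u₆ = 0, 0.5, 1, 1.5, 2, 2.5, 3.
f(u) = -4u⁴ - 4u³ - 3u² + 4u - 1: f₀=-1, f₁=-0.5, f₂=-8, f₃=-35.5, f₄=-101, f₅=-228.5, f₆=-448.
(3h/8)·[f₀ + 3f₁ + 3f₂ + 2f₃ + 3f₄ + 3f₅ + f₆] = 0.1875·(-1534) = -287.625.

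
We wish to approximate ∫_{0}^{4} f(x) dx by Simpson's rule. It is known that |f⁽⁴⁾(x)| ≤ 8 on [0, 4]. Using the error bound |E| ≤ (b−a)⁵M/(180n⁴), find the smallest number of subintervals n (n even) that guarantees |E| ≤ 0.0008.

Need 8192/(180n⁴) ≤ 0.0008.
n⁴ ≥ 8192/(180·0.0008) = 56888.9 ⇒ n ≥ 15.4439, so the smallest even n is 16. (n must be even for Simpson's rule.)

16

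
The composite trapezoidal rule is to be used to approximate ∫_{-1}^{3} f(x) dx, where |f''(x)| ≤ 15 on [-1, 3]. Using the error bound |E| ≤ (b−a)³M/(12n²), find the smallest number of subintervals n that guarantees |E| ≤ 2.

7

Need 960/(12n²) ≤ 2.
n² ≥ 960/(12·2) = 40 ⇒ n ≥ 6.3246, so the smallest n is 7.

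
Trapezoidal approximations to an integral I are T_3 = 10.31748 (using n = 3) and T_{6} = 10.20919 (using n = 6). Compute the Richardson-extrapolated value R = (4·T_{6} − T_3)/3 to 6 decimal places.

10.173093

R = (4·T_{6} − T_3) / 3 = (4·10.20919 − 10.31748)/3 = (30.51928)/3 = 10.173093.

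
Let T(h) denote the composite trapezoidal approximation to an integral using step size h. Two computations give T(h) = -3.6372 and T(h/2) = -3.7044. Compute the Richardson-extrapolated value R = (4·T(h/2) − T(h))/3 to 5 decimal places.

R = (4·T(h/2) − T(h)) / 3 = (4·(-3.7044) − (-3.6372))/3 = (-11.1804)/3 = -3.72680.

-3.72680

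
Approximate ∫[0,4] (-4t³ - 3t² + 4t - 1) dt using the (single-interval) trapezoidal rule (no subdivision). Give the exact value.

-580

T = (b−a)/2 · [f(0) + f(4)] = 2·[(-1) + (-289)] = -580.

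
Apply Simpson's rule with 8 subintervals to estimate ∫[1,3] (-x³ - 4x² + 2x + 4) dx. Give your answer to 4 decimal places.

h = (3 − 1)/8 = 0.25.
Nodes x₀,…,x₈ = 1, 1.25, 1.5, 1.75, 2, 2.25, 2.5, 2.75, 3.
f(x) = -x³ - 4x² + 2x + 4: f₀=1, f₁=-1.703125, f₂=-5.375, f₃=-10.109375, f₄=-16, f₅=-23.140625, f₆=-31.625, f₇=-41.546875, f₈=-53.
(h/3)·[f₀ + 4f₁ + 2f₂ + 4f₃ + 2f₄ + 4f₅ + 2f₆ + 4f₇ + f₈] = 0.083333·(-464) = -38.6667.

-38.6667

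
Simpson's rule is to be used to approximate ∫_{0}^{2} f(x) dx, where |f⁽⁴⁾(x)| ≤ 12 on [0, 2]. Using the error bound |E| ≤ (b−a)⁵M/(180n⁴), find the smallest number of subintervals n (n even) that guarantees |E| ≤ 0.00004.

16

Need 384/(180n⁴) ≤ 0.00004.
n⁴ ≥ 384/(180·0.00004) = 53333.3 ⇒ n ≥ 15.1967, so the smallest even n is 16. (n must be even for Simpson's rule.)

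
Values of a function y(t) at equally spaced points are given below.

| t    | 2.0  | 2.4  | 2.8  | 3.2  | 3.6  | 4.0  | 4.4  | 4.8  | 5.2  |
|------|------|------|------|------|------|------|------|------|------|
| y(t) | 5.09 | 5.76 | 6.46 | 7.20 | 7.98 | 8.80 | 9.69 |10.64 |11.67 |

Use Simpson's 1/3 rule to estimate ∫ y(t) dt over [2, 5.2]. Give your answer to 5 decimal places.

h = 0.4, n = 8.
(h/3)·[y₀ + 4y₁ + 2y₂ + 4y₃ + 2y₄ + 4y₅ + 2y₆ + 4y₇ + y₈] = 0.133333·(194.62) = 25.94933.

25.94933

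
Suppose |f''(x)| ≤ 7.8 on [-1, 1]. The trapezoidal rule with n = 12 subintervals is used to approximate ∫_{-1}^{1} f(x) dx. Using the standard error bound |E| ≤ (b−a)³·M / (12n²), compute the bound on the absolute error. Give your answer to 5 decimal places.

0.03611

|E| ≤ (2)³·7.8 / (12·12²) = 62.4/1728 = 0.03611.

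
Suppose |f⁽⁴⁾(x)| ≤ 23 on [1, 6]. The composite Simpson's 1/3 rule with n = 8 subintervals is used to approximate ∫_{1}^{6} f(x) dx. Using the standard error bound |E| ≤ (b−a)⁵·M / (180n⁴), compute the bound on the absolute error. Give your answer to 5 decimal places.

0.09749

|E| ≤ (5)⁵·23 / (180·8⁴) = 71875/737280 = 0.09749.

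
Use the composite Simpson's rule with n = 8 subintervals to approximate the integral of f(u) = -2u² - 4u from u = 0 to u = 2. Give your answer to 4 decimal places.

h = (2 − 0)/8 = 0.25.
Nodes u₀,…,u₈ = 0, 0.25, 0.5, 0.75, 1, 1.25, 1.5, 1.75, 2.
f(u) = -2u² - 4u: f₀=0, f₁=-1.125, f₂=-2.5, f₃=-4.125, f₄=-6, f₅=-8.125, f₆=-10.5, f₇=-13.125, f₈=-16.
(h/3)·[f₀ + 4f₁ + 2f₂ + 4f₃ + 2f₄ + 4f₅ + 2f₆ + 4f₇ + f₈] = 0.083333·(-160) = -13.3333.

-13.3333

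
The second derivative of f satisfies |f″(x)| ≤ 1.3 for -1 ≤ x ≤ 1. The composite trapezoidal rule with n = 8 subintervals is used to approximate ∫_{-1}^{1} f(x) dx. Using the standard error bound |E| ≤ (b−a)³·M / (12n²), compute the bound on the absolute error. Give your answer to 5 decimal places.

0.01354

|E| ≤ (2)³·1.3 / (12·8²) = 10.4/768 = 0.01354.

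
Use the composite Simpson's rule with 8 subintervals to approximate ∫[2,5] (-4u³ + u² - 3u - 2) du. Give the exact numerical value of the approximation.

h = (5 − 2)/8 = 0.375.
Nodes u₀,…,u₈ = 2, 2.375, 2.75, 3.125, 3.5, 3.875, 4.25, 4.625, 5.
f(u) = -4u³ + u² - 3u - 2: f₀=-36, f₁=-57.0703125, f₂=-85.875, f₃=-123.6796875, f₄=-171.75, f₅=-231.3515625, f₆=-303.75, f₇=-390.2109375, f₈=-492.
(h/3)·[f₀ + 4f₁ + 2f₂ + 4f₃ + 2f₄ + 4f₅ + 2f₆ + 4f₇ + f₈] = 0.125·(-4860) = -607.5.

-607.5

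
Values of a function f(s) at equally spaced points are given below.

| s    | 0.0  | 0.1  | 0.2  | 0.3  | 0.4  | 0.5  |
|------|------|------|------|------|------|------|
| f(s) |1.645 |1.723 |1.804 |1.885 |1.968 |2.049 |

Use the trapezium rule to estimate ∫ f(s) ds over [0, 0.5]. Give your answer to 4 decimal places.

h = 0.1, n = 5.
(h/2)·[y₀ + 2y₁ + 2y₂ + 2y₃ + 2y₄ + y₅] = 0.05·(18.454) = 0.9227.

0.9227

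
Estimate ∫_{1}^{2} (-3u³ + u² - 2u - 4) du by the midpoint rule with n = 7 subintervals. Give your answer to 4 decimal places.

h = (2 − 1)/7 = 0.142857.
Midpoints m₁,…,m₇ = 1.071429, 1.214286, 1.357143, 1.5, 1.642857, 1.785714, 1.928571.
f(m₁)=-8.684767, f(m₂)=-10.325437, f(m₃)=-12.371356, f(m₄)=-14.875, f(m₅)=-17.888848, f(m₆)=-21.465379, f(m₇)=-25.657070.
h·[f(m₁) + f(m₂) + f(m₃) + f(m₄) + f(m₅) + f(m₆) + f(m₇)] = 0.142857·(-111.267857) = -15.8954.

-15.8954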